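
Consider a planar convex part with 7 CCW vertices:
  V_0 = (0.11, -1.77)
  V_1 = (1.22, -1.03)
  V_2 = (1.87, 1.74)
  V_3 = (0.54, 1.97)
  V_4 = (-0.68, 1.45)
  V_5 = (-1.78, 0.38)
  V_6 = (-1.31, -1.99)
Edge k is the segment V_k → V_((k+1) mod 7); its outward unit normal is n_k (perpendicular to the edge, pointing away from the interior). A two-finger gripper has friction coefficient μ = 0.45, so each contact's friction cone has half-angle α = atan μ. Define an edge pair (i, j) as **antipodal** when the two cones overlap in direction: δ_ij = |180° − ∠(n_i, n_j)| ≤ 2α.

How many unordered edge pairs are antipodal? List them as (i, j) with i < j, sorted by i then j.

count = 8; pairs: (0,2), (0,3), (0,4), (1,4), (1,5), (2,6), (3,6), (4,6)

α = atan 0.45 = 24.23°;  2α = 48.46°
n_0 = (+0.5547, -0.8321)
n_1 = (+0.9736, -0.2285)
n_2 = (+0.1704, +0.9854)
n_3 = (-0.3921, +0.9199)
n_4 = (-0.6973, +0.7168)
n_5 = (-0.9809, -0.1945)
n_6 = (+0.1531, -0.9882)
  (0,1): δ = 136.90°  ·
  (0,2): δ = 43.50°  ✓
  (0,3): δ = 10.60°  ✓
  (0,4): δ = 10.52°  ✓
  (0,5): δ = 67.53°  ·
  (0,6): δ = 155.12°  ·
  (1,2): δ = 86.61°  ·
  (1,3): δ = 53.71°  ·
  (1,4): δ = 32.59°  ✓
  (1,5): δ = 24.42°  ✓
  (1,6): δ = 112.01°  ·
  (2,3): δ = 147.10°  ·
  (2,4): δ = 125.98°  ·
  (2,5): δ = 68.97°  ·
  (2,6): δ = 18.62°  ✓
  (3,4): δ = 158.88°  ·
  (3,5): δ = 101.87°  ·
  (3,6): δ = 14.28°  ✓
  (4,5): δ = 122.99°  ·
  (4,6): δ = 35.40°  ✓
  (5,6): δ = 92.41°  ·
antipodal pairs: 8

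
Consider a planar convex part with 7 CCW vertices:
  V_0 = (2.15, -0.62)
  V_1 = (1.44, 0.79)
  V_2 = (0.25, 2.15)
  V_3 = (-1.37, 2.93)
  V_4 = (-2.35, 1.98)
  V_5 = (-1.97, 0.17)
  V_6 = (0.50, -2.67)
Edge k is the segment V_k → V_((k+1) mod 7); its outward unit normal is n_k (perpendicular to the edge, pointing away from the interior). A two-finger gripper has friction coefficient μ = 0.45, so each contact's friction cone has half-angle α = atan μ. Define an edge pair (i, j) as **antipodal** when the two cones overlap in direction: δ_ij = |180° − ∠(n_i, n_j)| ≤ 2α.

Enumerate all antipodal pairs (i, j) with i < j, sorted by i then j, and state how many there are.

α = atan 0.45 = 24.23°;  2α = 48.46°
n_0 = (+0.8932, +0.4497)
n_1 = (+0.7526, +0.6585)
n_2 = (+0.4338, +0.9010)
n_3 = (-0.6960, +0.7180)
n_4 = (-0.9787, -0.2055)
n_5 = (-0.7545, -0.6562)
n_6 = (+0.7790, -0.6270)
  (0,1): δ = 165.54°  ·
  (0,2): δ = 142.44°  ·
  (0,3): δ = 72.62°  ·
  (0,4): δ = 14.87°  ✓
  (0,5): δ = 14.29°  ✓
  (0,6): δ = 114.44°  ·
  (1,2): δ = 156.90°  ·
  (1,3): δ = 87.08°  ·
  (1,4): δ = 29.33°  ✓
  (1,5): δ = 0.17°  ✓
  (1,6): δ = 99.98°  ·
  (2,3): δ = 110.18°  ·
  (2,4): δ = 52.43°  ·
  (2,5): δ = 23.28°  ✓
  (2,6): δ = 76.88°  ·
  (3,4): δ = 122.25°  ·
  (3,5): δ = 93.10°  ·
  (3,6): δ = 7.06°  ✓
  (4,5): δ = 150.84°  ·
  (4,6): δ = 50.69°  ·
  (5,6): δ = 79.84°  ·
antipodal pairs: 6

count = 6; pairs: (0,4), (0,5), (1,4), (1,5), (2,5), (3,6)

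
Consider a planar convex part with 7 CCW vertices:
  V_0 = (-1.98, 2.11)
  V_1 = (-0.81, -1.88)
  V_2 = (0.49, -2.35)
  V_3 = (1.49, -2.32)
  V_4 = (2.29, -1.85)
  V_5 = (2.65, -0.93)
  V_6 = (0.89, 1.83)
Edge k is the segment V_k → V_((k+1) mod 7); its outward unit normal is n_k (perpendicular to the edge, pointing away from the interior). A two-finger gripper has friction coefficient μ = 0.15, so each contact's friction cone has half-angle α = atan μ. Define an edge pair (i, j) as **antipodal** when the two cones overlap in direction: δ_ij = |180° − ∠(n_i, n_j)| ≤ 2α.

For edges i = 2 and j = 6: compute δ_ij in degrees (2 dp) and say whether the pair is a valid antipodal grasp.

α = atan 0.15 = 8.53°;  2α = 17.06°
edge 2: e_2 = (+1.00, +0.03);  n_2 = (+0.0300, -0.9996)
edge 6: e_6 = (-2.87, +0.28);  n_6 = (+0.0971, +0.9953)
∠(n_2, n_6) = 172.71°
δ = |180° − 172.71°| = 7.29°
7.29° ≤ 2α = 17.06°  →  valid

δ = 7.29°, valid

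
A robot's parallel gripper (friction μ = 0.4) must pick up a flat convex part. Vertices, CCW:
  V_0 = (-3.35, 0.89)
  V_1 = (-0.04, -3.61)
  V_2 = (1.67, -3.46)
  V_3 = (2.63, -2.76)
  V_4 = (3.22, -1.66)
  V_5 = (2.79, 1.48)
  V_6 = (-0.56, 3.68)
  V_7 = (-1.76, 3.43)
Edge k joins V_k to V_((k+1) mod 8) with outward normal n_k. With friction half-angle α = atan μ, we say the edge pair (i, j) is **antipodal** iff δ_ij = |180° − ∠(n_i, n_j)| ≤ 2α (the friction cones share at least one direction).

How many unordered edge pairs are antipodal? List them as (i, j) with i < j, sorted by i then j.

α = atan 0.4 = 21.80°;  2α = 43.60°
n_0 = (-0.8056, -0.5925)
n_1 = (+0.0874, -0.9962)
n_2 = (+0.5892, -0.8080)
n_3 = (+0.8812, -0.4727)
n_4 = (+0.9908, +0.1357)
n_5 = (+0.5489, +0.8359)
n_6 = (-0.2040, +0.9790)
n_7 = (-0.8476, +0.5306)
  (0,1): δ = 121.32°  ·
  (0,2): δ = 90.24°  ·
  (0,3): δ = 64.54°  ·
  (0,4): δ = 28.54°  ✓
  (0,5): δ = 20.37°  ✓
  (0,6): δ = 65.43°  ·
  (0,7): δ = 111.62°  ·
  (1,2): δ = 148.91°  ·
  (1,3): δ = 123.22°  ·
  (1,4): δ = 87.22°  ·
  (1,5): δ = 38.31°  ✓
  (1,6): δ = 6.76°  ✓
  (1,7): δ = 52.94°  ·
  (2,3): δ = 154.31°  ·
  (2,4): δ = 118.30°  ·
  (2,5): δ = 69.39°  ·
  (2,6): δ = 24.33°  ✓
  (2,7): δ = 21.86°  ✓
  (3,4): δ = 143.99°  ·
  (3,5): δ = 95.09°  ·
  (3,6): δ = 50.02°  ·
  (3,7): δ = 3.84°  ✓
  (4,5): δ = 131.09°  ·
  (4,6): δ = 86.03°  ·
  (4,7): δ = 39.84°  ✓
  (5,6): δ = 134.94°  ·
  (5,7): δ = 88.75°  ·
  (6,7): δ = 133.81°  ·
antipodal pairs: 8

count = 8; pairs: (0,4), (0,5), (1,5), (1,6), (2,6), (2,7), (3,7), (4,7)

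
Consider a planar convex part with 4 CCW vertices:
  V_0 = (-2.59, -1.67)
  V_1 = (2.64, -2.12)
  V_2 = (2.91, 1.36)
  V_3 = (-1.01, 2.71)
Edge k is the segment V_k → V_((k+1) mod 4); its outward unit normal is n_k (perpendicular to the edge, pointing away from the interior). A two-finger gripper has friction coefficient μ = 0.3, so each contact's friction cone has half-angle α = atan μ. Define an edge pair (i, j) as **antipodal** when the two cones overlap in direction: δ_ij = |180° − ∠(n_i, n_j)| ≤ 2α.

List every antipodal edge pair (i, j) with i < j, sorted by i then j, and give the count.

count = 2; pairs: (0,2), (1,3)

α = atan 0.3 = 16.70°;  2α = 33.40°
n_0 = (-0.0857, -0.9963)
n_1 = (+0.9970, -0.0774)
n_2 = (+0.3256, +0.9455)
n_3 = (-0.9407, +0.3393)
  (0,1): δ = 89.52°  ·
  (0,2): δ = 14.09°  ✓
  (0,3): δ = 75.08°  ·
  (1,2): δ = 104.57°  ·
  (1,3): δ = 15.40°  ✓
  (2,3): δ = 90.83°  ·
antipodal pairs: 2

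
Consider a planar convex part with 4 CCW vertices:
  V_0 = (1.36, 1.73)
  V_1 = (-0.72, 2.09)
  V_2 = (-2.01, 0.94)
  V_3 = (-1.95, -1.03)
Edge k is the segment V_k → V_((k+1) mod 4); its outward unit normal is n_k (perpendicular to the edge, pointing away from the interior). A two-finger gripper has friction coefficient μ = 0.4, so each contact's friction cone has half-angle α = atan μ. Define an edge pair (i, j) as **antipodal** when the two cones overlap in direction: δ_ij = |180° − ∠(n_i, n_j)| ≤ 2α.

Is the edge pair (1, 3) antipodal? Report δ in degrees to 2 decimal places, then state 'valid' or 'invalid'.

δ = 1.89°, valid

α = atan 0.4 = 21.80°;  2α = 43.60°
edge 1: e_1 = (-1.29, -1.15);  n_1 = (-0.6654, +0.7465)
edge 3: e_3 = (+3.31, +2.76);  n_3 = (+0.6404, -0.7680)
∠(n_1, n_3) = 178.11°
δ = |180° − 178.11°| = 1.89°
1.89° ≤ 2α = 43.60°  →  valid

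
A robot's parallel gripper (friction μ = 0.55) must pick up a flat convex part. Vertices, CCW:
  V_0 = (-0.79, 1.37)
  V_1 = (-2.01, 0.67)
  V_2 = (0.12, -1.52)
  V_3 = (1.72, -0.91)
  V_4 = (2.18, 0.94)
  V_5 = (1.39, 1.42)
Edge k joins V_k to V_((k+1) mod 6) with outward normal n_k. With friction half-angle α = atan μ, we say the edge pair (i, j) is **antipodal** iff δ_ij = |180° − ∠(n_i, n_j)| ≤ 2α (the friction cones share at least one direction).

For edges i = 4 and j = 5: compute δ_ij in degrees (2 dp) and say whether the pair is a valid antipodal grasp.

δ = 147.40°, invalid

α = atan 0.55 = 28.81°;  2α = 57.62°
edge 4: e_4 = (-0.79, +0.48);  n_4 = (+0.5193, +0.8546)
edge 5: e_5 = (-2.18, -0.05);  n_5 = (-0.0229, +0.9997)
∠(n_4, n_5) = 32.60°
δ = |180° − 32.60°| = 147.40°
147.40° > 2α = 57.62°  →  invalid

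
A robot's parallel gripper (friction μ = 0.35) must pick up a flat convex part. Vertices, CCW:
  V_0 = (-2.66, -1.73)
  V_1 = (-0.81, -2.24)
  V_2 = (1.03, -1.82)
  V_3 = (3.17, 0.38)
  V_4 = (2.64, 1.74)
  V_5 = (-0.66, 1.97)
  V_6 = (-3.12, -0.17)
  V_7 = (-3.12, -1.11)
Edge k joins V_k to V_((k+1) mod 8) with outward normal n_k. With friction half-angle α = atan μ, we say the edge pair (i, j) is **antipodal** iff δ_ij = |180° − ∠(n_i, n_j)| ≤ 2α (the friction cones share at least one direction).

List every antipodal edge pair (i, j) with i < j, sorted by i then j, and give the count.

count = 6; pairs: (0,4), (1,4), (1,5), (2,5), (3,6), (3,7)

α = atan 0.35 = 19.29°;  2α = 38.58°
n_0 = (-0.2658, -0.9640)
n_1 = (+0.2225, -0.9749)
n_2 = (+0.7168, -0.6973)
n_3 = (+0.9317, +0.3631)
n_4 = (+0.0695, +0.9976)
n_5 = (-0.6563, +0.7545)
n_6 = (-1.0000, -0.0000)
n_7 = (-0.8031, -0.5958)
  (0,1): δ = 151.73°  ·
  (0,2): δ = 118.80°  ·
  (0,3): δ = 53.30°  ·
  (0,4): δ = 11.43°  ✓
  (0,5): δ = 56.43°  ·
  (0,6): δ = 105.41°  ·
  (0,7): δ = 141.99°  ·
  (1,2): δ = 147.07°  ·
  (1,3): δ = 81.57°  ·
  (1,4): δ = 16.84°  ✓
  (1,5): δ = 28.16°  ✓
  (1,6): δ = 77.14°  ·
  (1,7): δ = 113.71°  ·
  (2,3): δ = 114.50°  ·
  (2,4): δ = 49.78°  ·
  (2,5): δ = 4.77°  ✓
  (2,6): δ = 44.21°  ·
  (2,7): δ = 80.78°  ·
  (3,4): δ = 115.28°  ·
  (3,5): δ = 70.27°  ·
  (3,6): δ = 21.29°  ✓
  (3,7): δ = 15.28°  ✓
  (4,5): δ = 134.99°  ·
  (4,6): δ = 86.01°  ·
  (4,7): δ = 49.44°  ·
  (5,6): δ = 131.02°  ·
  (5,7): δ = 94.45°  ·
  (6,7): δ = 143.43°  ·
antipodal pairs: 6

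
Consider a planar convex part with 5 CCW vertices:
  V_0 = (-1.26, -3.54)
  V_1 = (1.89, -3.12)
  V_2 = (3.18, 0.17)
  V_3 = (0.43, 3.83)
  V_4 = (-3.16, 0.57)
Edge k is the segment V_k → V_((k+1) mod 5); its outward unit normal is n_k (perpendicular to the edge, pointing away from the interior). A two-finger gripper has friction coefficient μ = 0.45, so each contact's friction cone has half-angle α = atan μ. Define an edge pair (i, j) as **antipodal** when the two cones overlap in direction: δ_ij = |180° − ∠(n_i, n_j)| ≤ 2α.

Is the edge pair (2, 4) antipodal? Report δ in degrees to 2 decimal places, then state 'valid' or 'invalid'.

α = atan 0.45 = 24.23°;  2α = 48.46°
edge 2: e_2 = (-2.75, +3.66);  n_2 = (+0.7995, +0.6007)
edge 4: e_4 = (+1.90, -4.11);  n_4 = (-0.9077, -0.4196)
∠(n_2, n_4) = 167.89°
δ = |180° − 167.89°| = 12.11°
12.11° ≤ 2α = 48.46°  →  valid

δ = 12.11°, valid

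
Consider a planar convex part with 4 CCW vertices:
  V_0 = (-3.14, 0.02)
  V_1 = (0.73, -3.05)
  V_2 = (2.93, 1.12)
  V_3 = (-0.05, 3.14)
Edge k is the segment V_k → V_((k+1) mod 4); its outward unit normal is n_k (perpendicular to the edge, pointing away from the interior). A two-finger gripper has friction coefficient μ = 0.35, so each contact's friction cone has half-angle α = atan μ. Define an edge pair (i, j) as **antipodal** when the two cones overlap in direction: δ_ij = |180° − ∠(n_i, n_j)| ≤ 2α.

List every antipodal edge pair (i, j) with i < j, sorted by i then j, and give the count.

count = 2; pairs: (0,2), (1,3)

α = atan 0.35 = 19.29°;  2α = 38.58°
n_0 = (-0.6215, -0.7834)
n_1 = (+0.8845, -0.4666)
n_2 = (+0.5611, +0.8278)
n_3 = (-0.7105, +0.7037)
  (0,1): δ = 79.39°  ·
  (0,2): δ = 4.29°  ✓
  (0,3): δ = 83.70°  ·
  (1,2): δ = 96.32°  ·
  (1,3): δ = 16.91°  ✓
  (2,3): δ = 100.59°  ·
antipodal pairs: 2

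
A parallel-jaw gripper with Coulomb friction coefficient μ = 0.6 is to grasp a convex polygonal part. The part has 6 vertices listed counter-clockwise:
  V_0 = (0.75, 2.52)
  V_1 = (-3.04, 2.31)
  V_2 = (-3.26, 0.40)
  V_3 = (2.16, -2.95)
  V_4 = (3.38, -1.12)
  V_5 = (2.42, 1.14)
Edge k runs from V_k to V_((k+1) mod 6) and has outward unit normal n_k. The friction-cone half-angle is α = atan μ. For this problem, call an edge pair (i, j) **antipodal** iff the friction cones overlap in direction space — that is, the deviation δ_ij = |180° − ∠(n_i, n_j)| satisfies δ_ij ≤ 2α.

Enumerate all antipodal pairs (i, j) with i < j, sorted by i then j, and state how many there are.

α = atan 0.6 = 30.96°;  2α = 61.93°
n_0 = (-0.0553, +0.9985)
n_1 = (-0.9934, +0.1144)
n_2 = (-0.5258, -0.8506)
n_3 = (+0.8321, -0.5547)
n_4 = (+0.9204, +0.3910)
n_5 = (+0.6370, +0.7709)
  (0,1): δ = 99.74°  ·
  (0,2): δ = 34.89°  ✓
  (0,3): δ = 53.14°  ✓
  (0,4): δ = 109.84°  ·
  (0,5): δ = 137.26°  ·
  (1,2): δ = 115.15°  ·
  (1,3): δ = 27.12°  ✓
  (1,4): δ = 29.59°  ✓
  (1,5): δ = 57.00°  ✓
  (2,3): δ = 91.97°  ·
  (2,4): δ = 35.27°  ✓
  (2,5): δ = 7.85°  ✓
  (3,4): δ = 123.30°  ·
  (3,5): δ = 95.88°  ·
  (4,5): δ = 152.58°  ·
antipodal pairs: 7

count = 7; pairs: (0,2), (0,3), (1,3), (1,4), (1,5), (2,4), (2,5)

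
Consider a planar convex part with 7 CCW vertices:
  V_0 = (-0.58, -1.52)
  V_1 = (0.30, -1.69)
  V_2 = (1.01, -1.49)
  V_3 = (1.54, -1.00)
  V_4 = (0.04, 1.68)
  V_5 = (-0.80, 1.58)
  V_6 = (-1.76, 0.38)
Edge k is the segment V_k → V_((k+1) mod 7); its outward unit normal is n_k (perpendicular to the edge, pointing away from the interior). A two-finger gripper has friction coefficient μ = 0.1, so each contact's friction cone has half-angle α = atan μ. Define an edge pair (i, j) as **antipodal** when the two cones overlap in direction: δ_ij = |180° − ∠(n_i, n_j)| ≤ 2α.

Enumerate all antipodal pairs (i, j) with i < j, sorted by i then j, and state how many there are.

α = atan 0.1 = 5.71°;  2α = 11.42°
n_0 = (-0.1897, -0.9818)
n_1 = (+0.2711, -0.9625)
n_2 = (+0.6789, -0.7343)
n_3 = (+0.8726, +0.4884)
n_4 = (-0.1182, +0.9930)
n_5 = (-0.7809, +0.6247)
n_6 = (-0.8495, -0.5276)
  (0,1): δ = 153.33°  ·
  (0,2): δ = 126.31°  ·
  (0,3): δ = 49.83°  ·
  (0,4): δ = 17.72°  ·
  (0,5): δ = 62.27°  ·
  (0,6): δ = 132.78°  ·
  (1,2): δ = 152.98°  ·
  (1,3): δ = 76.50°  ·
  (1,4): δ = 8.94°  ✓
  (1,5): δ = 35.61°  ·
  (1,6): δ = 106.11°  ·
  (2,3): δ = 103.52°  ·
  (2,4): δ = 35.97°  ·
  (2,5): δ = 8.59°  ✓
  (2,6): δ = 79.09°  ·
  (3,4): δ = 112.45°  ·
  (3,5): δ = 67.90°  ·
  (3,6): δ = 2.61°  ✓
  (4,5): δ = 135.45°  ·
  (4,6): δ = 64.95°  ·
  (5,6): δ = 109.50°  ·
antipodal pairs: 3

count = 3; pairs: (1,4), (2,5), (3,6)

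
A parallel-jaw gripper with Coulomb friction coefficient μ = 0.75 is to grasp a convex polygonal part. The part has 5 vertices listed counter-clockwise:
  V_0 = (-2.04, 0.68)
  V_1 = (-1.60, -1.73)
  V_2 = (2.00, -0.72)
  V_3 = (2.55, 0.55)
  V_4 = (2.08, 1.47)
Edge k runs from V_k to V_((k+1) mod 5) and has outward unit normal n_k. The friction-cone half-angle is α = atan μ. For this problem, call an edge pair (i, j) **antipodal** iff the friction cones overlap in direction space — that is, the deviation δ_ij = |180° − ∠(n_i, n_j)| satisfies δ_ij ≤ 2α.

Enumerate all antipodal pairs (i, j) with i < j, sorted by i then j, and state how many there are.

α = atan 0.75 = 36.87°;  2α = 73.74°
n_0 = (-0.9837, -0.1796)
n_1 = (+0.2701, -0.9628)
n_2 = (+0.9176, -0.3974)
n_3 = (+0.8905, +0.4549)
n_4 = (-0.1883, +0.9821)
  (0,1): δ = 84.67°  ·
  (0,2): δ = 33.76°  ✓
  (0,3): δ = 16.71°  ✓
  (0,4): δ = 90.51°  ·
  (1,2): δ = 129.09°  ·
  (1,3): δ = 78.61°  ·
  (1,4): δ = 4.82°  ✓
  (2,3): δ = 129.52°  ·
  (2,4): δ = 55.73°  ✓
  (3,4): δ = 106.21°  ·
antipodal pairs: 4

count = 4; pairs: (0,2), (0,3), (1,4), (2,4)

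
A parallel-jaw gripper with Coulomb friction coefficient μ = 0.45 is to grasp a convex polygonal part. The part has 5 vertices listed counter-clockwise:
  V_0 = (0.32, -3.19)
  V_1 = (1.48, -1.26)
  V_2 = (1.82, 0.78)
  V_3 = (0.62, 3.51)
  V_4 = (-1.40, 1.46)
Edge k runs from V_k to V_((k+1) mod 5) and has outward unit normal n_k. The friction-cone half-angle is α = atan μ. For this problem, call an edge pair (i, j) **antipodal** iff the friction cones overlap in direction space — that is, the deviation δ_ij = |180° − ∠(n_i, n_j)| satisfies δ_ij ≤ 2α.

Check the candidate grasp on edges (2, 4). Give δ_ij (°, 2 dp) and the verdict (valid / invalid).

δ = 3.43°, valid

α = atan 0.45 = 24.23°;  2α = 48.46°
edge 2: e_2 = (-1.20, +2.73);  n_2 = (+0.9155, +0.4024)
edge 4: e_4 = (+1.72, -4.65);  n_4 = (-0.9379, -0.3469)
∠(n_2, n_4) = 176.57°
δ = |180° − 176.57°| = 3.43°
3.43° ≤ 2α = 48.46°  →  valid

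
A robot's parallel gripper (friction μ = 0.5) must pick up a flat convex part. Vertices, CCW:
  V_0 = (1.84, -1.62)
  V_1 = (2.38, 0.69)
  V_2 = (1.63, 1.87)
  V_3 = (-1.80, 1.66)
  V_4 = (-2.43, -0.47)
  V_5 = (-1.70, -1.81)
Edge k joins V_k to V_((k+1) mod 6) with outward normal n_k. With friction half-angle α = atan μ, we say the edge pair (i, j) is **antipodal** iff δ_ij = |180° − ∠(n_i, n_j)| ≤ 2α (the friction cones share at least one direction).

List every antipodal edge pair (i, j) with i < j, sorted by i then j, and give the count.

count = 5; pairs: (0,3), (0,4), (1,3), (1,4), (2,5)

α = atan 0.5 = 26.57°;  2α = 53.13°
n_0 = (+0.9737, -0.2276)
n_1 = (+0.8440, +0.5364)
n_2 = (-0.0611, +0.9981)
n_3 = (-0.9589, +0.2836)
n_4 = (-0.8781, -0.4784)
n_5 = (+0.0536, -0.9986)
  (0,1): δ = 134.40°  ·
  (0,2): δ = 73.34°  ·
  (0,3): δ = 3.32°  ✓
  (0,4): δ = 41.74°  ✓
  (0,5): δ = 106.23°  ·
  (1,2): δ = 118.94°  ·
  (1,3): δ = 48.92°  ✓
  (1,4): δ = 3.86°  ✓
  (1,5): δ = 60.63°  ·
  (2,3): δ = 109.98°  ·
  (2,4): δ = 64.92°  ·
  (2,5): δ = 0.43°  ✓
  (3,4): δ = 134.94°  ·
  (3,5): δ = 70.45°  ·
  (4,5): δ = 115.51°  ·
antipodal pairs: 5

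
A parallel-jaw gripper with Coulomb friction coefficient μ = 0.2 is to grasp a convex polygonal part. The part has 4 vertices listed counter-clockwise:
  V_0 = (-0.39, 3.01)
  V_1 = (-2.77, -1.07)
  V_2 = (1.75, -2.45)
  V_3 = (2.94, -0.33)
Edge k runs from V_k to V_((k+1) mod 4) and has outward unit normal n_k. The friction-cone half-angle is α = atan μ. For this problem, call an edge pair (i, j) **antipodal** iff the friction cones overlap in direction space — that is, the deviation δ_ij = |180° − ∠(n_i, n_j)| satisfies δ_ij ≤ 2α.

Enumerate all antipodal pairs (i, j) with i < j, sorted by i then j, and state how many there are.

count = 1; pairs: (0,2)

α = atan 0.2 = 11.31°;  2α = 22.62°
n_0 = (-0.8638, +0.5039)
n_1 = (-0.2920, -0.9564)
n_2 = (+0.8720, -0.4895)
n_3 = (+0.7082, +0.7060)
  (0,1): δ = 76.72°  ·
  (0,2): δ = 0.95°  ✓
  (0,3): δ = 75.17°  ·
  (1,2): δ = 102.33°  ·
  (1,3): δ = 28.11°  ·
  (2,3): δ = 105.78°  ·
antipodal pairs: 1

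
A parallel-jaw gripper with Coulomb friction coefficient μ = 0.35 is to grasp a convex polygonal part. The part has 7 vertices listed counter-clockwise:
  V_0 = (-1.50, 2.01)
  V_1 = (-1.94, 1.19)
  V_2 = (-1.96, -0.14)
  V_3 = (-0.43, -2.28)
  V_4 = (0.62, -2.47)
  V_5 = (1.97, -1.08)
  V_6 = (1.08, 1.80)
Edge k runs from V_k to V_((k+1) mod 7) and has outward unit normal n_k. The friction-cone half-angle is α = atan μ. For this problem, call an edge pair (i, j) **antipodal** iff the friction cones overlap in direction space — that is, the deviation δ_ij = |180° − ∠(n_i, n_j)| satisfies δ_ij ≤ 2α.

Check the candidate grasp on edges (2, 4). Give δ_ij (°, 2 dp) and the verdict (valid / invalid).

α = atan 0.35 = 19.29°;  2α = 38.58°
edge 2: e_2 = (+1.53, -2.14);  n_2 = (-0.8135, -0.5816)
edge 4: e_4 = (+1.35, +1.39);  n_4 = (+0.7174, -0.6967)
∠(n_2, n_4) = 100.27°
δ = |180° − 100.27°| = 79.73°
79.73° > 2α = 38.58°  →  invalid

δ = 79.73°, invalid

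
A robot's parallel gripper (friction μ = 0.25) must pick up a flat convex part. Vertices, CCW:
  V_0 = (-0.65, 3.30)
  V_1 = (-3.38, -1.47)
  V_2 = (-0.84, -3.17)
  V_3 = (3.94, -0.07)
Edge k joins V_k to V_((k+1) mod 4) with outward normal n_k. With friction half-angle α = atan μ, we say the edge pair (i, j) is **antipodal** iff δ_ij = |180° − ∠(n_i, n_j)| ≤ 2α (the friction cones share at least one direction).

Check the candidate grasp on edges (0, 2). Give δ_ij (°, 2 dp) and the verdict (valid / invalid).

α = atan 0.25 = 14.04°;  2α = 28.07°
edge 0: e_0 = (-2.73, -4.77);  n_0 = (-0.8679, +0.4967)
edge 2: e_2 = (+4.78, +3.10);  n_2 = (+0.5441, -0.8390)
∠(n_0, n_2) = 152.75°
δ = |180° − 152.75°| = 27.25°
27.25° ≤ 2α = 28.07°  →  valid

δ = 27.25°, valid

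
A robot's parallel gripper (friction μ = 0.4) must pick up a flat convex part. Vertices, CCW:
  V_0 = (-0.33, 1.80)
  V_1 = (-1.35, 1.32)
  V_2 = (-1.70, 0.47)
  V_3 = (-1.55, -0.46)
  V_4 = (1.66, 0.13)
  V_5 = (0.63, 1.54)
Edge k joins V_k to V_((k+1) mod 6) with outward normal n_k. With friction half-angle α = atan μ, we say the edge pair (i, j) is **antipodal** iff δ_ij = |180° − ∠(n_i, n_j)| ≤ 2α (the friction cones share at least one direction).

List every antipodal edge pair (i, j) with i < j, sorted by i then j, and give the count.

count = 3; pairs: (0,3), (2,4), (3,5)

α = atan 0.4 = 21.80°;  2α = 43.60°
n_0 = (-0.4258, +0.9048)
n_1 = (-0.9247, +0.3807)
n_2 = (-0.9872, -0.1592)
n_3 = (+0.1808, -0.9835)
n_4 = (+0.8075, +0.5899)
n_5 = (+0.2614, +0.9652)
  (0,1): δ = 137.58°  ·
  (0,2): δ = 106.04°  ·
  (0,3): δ = 14.79°  ✓
  (0,4): δ = 100.95°  ·
  (0,5): δ = 139.64°  ·
  (1,2): δ = 148.46°  ·
  (1,3): δ = 57.21°  ·
  (1,4): δ = 58.53°  ·
  (1,5): δ = 97.23°  ·
  (2,3): δ = 88.75°  ·
  (2,4): δ = 26.99°  ✓
  (2,5): δ = 65.68°  ·
  (3,4): δ = 64.27°  ·
  (3,5): δ = 25.57°  ✓
  (4,5): δ = 141.30°  ·
antipodal pairs: 3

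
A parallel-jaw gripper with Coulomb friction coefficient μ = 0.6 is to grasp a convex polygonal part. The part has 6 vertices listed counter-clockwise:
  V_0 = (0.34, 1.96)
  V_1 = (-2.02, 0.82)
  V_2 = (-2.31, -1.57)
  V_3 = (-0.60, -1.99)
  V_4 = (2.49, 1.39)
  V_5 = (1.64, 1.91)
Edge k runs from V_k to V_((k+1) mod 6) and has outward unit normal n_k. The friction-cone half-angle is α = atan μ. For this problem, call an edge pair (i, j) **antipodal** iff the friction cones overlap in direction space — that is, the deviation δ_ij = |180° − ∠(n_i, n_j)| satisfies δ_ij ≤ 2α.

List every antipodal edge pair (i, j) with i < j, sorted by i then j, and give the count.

α = atan 0.6 = 30.96°;  2α = 61.93°
n_0 = (-0.4350, +0.9004)
n_1 = (-0.9927, +0.1205)
n_2 = (-0.2385, -0.9711)
n_3 = (+0.7381, -0.6747)
n_4 = (+0.5219, +0.8530)
n_5 = (+0.0384, +0.9993)
  (0,1): δ = 122.70°  ·
  (0,2): δ = 39.58°  ✓
  (0,3): δ = 21.78°  ✓
  (0,4): δ = 122.76°  ·
  (0,5): δ = 152.01°  ·
  (1,2): δ = 96.88°  ·
  (1,3): δ = 35.52°  ✓
  (1,4): δ = 65.46°  ·
  (1,5): δ = 94.72°  ·
  (2,3): δ = 118.63°  ·
  (2,4): δ = 17.66°  ✓
  (2,5): δ = 11.60°  ✓
  (3,4): δ = 79.02°  ·
  (3,5): δ = 49.77°  ✓
  (4,5): δ = 150.75°  ·
antipodal pairs: 6

count = 6; pairs: (0,2), (0,3), (1,3), (2,4), (2,5), (3,5)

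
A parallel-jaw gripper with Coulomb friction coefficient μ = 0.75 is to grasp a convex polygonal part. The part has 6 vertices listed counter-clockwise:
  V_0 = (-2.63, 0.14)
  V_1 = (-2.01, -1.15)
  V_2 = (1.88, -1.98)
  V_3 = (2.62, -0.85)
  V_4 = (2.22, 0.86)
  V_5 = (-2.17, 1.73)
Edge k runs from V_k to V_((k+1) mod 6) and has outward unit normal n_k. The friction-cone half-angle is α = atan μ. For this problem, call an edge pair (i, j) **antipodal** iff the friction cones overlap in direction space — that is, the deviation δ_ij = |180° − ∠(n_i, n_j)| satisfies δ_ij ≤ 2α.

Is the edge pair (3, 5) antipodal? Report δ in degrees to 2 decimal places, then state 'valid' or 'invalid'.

α = atan 0.75 = 36.87°;  2α = 73.74°
edge 3: e_3 = (-0.40, +1.71);  n_3 = (+0.9737, +0.2278)
edge 5: e_5 = (-0.46, -1.59);  n_5 = (-0.9606, +0.2779)
∠(n_3, n_5) = 150.70°
δ = |180° − 150.70°| = 29.30°
29.30° ≤ 2α = 73.74°  →  valid

δ = 29.30°, valid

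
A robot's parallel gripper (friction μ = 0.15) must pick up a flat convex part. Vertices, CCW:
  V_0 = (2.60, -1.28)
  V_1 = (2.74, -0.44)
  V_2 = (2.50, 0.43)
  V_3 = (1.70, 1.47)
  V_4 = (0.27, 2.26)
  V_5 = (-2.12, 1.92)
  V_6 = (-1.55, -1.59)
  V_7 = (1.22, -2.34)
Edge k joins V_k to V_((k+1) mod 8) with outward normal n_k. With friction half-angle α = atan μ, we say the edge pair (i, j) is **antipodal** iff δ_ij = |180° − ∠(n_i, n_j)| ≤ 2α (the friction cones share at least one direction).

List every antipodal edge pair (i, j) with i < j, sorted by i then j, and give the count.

count = 2; pairs: (1,5), (3,6)

α = atan 0.15 = 8.53°;  2α = 17.06°
n_0 = (+0.9864, -0.1644)
n_1 = (+0.9640, +0.2659)
n_2 = (+0.7926, +0.6097)
n_3 = (+0.4836, +0.8753)
n_4 = (-0.1408, +0.9900)
n_5 = (-0.9871, -0.1603)
n_6 = (-0.2613, -0.9652)
n_7 = (+0.6092, -0.7931)
  (0,1): δ = 155.12°  ·
  (0,2): δ = 132.97°  ·
  (0,3): δ = 109.46°  ·
  (0,4): δ = 72.44°  ·
  (0,5): δ = 18.69°  ·
  (0,6): δ = 84.31°  ·
  (0,7): δ = 136.99°  ·
  (1,2): δ = 157.85°  ·
  (1,3): δ = 134.34°  ·
  (1,4): δ = 97.33°  ·
  (1,5): δ = 6.20°  ✓
  (1,6): δ = 59.43°  ·
  (1,7): δ = 112.11°  ·
  (2,3): δ = 156.49°  ·
  (2,4): δ = 119.47°  ·
  (2,5): δ = 28.34°  ·
  (2,6): δ = 37.28°  ·
  (2,7): δ = 89.96°  ·
  (3,4): δ = 142.99°  ·
  (3,5): δ = 51.86°  ·
  (3,6): δ = 13.77°  ✓
  (3,7): δ = 66.45°  ·
  (4,5): δ = 88.87°  ·
  (4,6): δ = 23.25°  ·
  (4,7): δ = 29.43°  ·
  (5,6): δ = 114.37°  ·
  (5,7): δ = 61.70°  ·
  (6,7): δ = 127.32°  ·
antipodal pairs: 2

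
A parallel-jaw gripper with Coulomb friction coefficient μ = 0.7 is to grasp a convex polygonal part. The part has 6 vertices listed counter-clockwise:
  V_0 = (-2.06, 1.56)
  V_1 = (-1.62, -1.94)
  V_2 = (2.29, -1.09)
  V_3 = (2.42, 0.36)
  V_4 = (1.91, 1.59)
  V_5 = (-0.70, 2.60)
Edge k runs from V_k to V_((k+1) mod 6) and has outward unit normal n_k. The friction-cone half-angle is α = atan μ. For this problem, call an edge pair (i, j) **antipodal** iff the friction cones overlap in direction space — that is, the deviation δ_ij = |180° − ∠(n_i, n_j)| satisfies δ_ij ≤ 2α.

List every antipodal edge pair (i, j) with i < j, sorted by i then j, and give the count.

α = atan 0.7 = 34.99°;  2α = 69.98°
n_0 = (-0.9922, -0.1247)
n_1 = (+0.2124, -0.9772)
n_2 = (+0.9960, -0.0893)
n_3 = (+0.9237, +0.3830)
n_4 = (+0.3609, +0.9326)
n_5 = (-0.6075, +0.7944)
  (0,1): δ = 84.90°  ·
  (0,2): δ = 12.29°  ✓
  (0,3): δ = 15.36°  ✓
  (0,4): δ = 61.68°  ✓
  (0,5): δ = 120.24°  ·
  (1,2): δ = 107.39°  ·
  (1,3): δ = 79.74°  ·
  (1,4): δ = 33.42°  ✓
  (1,5): δ = 25.14°  ✓
  (2,3): δ = 152.36°  ·
  (2,4): δ = 106.03°  ·
  (2,5): δ = 47.47°  ✓
  (3,4): δ = 133.68°  ·
  (3,5): δ = 75.12°  ·
  (4,5): δ = 121.44°  ·
antipodal pairs: 6

count = 6; pairs: (0,2), (0,3), (0,4), (1,4), (1,5), (2,5)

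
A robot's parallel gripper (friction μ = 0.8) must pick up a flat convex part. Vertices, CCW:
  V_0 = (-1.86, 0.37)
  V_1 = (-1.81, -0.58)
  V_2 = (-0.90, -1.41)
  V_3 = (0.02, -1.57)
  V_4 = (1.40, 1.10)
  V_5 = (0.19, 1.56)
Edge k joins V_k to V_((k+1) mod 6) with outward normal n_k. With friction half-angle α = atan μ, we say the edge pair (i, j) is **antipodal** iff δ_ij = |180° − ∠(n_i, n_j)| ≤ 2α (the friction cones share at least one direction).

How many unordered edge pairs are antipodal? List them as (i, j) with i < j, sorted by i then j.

count = 8; pairs: (0,3), (0,4), (1,3), (1,4), (1,5), (2,4), (2,5), (3,5)

α = atan 0.8 = 38.66°;  2α = 77.32°
n_0 = (-0.9986, -0.0526)
n_1 = (-0.6739, -0.7388)
n_2 = (-0.1713, -0.9852)
n_3 = (+0.8884, -0.4592)
n_4 = (+0.3554, +0.9347)
n_5 = (-0.5020, +0.8648)
  (0,1): δ = 135.38°  ·
  (0,2): δ = 102.88°  ·
  (0,3): δ = 30.35°  ✓
  (0,4): δ = 66.17°  ✓
  (0,5): δ = 117.12°  ·
  (1,2): δ = 147.50°  ·
  (1,3): δ = 74.96°  ✓
  (1,4): δ = 21.55°  ✓
  (1,5): δ = 72.50°  ✓
  (2,3): δ = 107.47°  ·
  (2,4): δ = 10.95°  ✓
  (2,5): δ = 40.00°  ✓
  (3,4): δ = 83.48°  ·
  (3,5): δ = 32.53°  ✓
  (4,5): δ = 129.05°  ·
antipodal pairs: 8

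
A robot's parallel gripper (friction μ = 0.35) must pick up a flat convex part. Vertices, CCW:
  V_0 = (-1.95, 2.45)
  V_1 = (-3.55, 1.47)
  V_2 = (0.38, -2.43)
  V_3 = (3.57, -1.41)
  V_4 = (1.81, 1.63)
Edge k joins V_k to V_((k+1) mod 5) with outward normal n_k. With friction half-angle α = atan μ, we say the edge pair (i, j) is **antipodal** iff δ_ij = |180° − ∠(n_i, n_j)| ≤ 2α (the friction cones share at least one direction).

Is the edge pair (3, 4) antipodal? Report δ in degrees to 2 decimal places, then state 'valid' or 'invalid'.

δ = 132.37°, invalid

α = atan 0.35 = 19.29°;  2α = 38.58°
edge 3: e_3 = (-1.76, +3.04);  n_3 = (+0.8654, +0.5010)
edge 4: e_4 = (-3.76, +0.82);  n_4 = (+0.2131, +0.9770)
∠(n_3, n_4) = 47.63°
δ = |180° − 47.63°| = 132.37°
132.37° > 2α = 38.58°  →  invalid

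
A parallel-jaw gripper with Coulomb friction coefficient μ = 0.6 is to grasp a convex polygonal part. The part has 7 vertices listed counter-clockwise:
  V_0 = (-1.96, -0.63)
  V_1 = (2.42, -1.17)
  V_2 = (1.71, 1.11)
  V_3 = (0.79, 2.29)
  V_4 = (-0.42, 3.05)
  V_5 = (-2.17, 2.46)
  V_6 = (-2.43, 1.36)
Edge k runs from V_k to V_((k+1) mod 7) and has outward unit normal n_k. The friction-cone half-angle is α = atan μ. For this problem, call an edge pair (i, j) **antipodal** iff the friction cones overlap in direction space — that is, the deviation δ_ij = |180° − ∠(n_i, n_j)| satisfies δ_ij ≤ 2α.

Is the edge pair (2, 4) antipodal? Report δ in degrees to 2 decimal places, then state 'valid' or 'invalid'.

α = atan 0.6 = 30.96°;  2α = 61.93°
edge 2: e_2 = (-0.92, +1.18);  n_2 = (+0.7886, +0.6149)
edge 4: e_4 = (-1.75, -0.59);  n_4 = (-0.3195, +0.9476)
∠(n_2, n_4) = 70.69°
δ = |180° − 70.69°| = 109.31°
109.31° > 2α = 61.93°  →  invalid

δ = 109.31°, invalid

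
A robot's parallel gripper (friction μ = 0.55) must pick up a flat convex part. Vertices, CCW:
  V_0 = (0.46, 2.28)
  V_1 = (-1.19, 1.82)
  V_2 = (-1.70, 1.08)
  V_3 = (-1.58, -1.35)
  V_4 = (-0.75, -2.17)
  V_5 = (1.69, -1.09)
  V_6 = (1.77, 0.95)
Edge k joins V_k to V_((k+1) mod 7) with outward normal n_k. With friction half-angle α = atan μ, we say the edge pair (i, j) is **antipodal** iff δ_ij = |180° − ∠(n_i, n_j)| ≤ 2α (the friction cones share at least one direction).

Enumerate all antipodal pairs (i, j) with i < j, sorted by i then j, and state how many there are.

α = atan 0.55 = 28.81°;  2α = 57.62°
n_0 = (-0.2685, +0.9633)
n_1 = (-0.8234, +0.5675)
n_2 = (-0.9988, -0.0493)
n_3 = (-0.7028, -0.7114)
n_4 = (+0.4047, -0.9144)
n_5 = (+0.9992, -0.0392)
n_6 = (+0.7124, +0.7017)
  (0,1): δ = 140.15°  ·
  (0,2): δ = 102.75°  ·
  (0,3): δ = 60.23°  ·
  (0,4): δ = 8.30°  ✓
  (0,5): δ = 72.18°  ·
  (0,6): δ = 118.99°  ·
  (1,2): δ = 142.60°  ·
  (1,3): δ = 100.08°  ·
  (1,4): δ = 31.55°  ✓
  (1,5): δ = 32.33°  ✓
  (1,6): δ = 79.14°  ·
  (2,3): δ = 137.48°  ·
  (2,4): δ = 68.95°  ·
  (2,5): δ = 5.07°  ✓
  (2,6): δ = 41.74°  ✓
  (3,4): δ = 111.47°  ·
  (3,5): δ = 47.59°  ✓
  (3,6): δ = 0.78°  ✓
  (4,5): δ = 116.12°  ·
  (4,6): δ = 69.31°  ·
  (5,6): δ = 133.19°  ·
antipodal pairs: 7

count = 7; pairs: (0,4), (1,4), (1,5), (2,5), (2,6), (3,5), (3,6)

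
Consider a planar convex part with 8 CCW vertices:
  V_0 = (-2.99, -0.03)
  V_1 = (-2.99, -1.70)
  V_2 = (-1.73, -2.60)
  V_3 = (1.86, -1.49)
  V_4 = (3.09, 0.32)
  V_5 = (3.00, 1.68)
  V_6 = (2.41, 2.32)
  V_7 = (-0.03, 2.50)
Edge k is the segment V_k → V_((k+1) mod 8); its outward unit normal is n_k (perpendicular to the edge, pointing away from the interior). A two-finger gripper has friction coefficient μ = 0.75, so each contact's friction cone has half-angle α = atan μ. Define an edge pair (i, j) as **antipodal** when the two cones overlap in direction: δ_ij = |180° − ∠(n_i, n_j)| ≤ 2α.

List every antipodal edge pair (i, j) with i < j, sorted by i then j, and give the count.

α = atan 0.75 = 36.87°;  2α = 73.74°
n_0 = (-1.0000, -0.0000)
n_1 = (-0.5812, -0.8137)
n_2 = (+0.2954, -0.9554)
n_3 = (+0.8271, -0.5621)
n_4 = (+0.9978, +0.0660)
n_5 = (+0.7352, +0.6778)
n_6 = (+0.0736, +0.9973)
n_7 = (-0.6497, +0.7602)
  (0,1): δ = 125.54°  ·
  (0,2): δ = 72.82°  ✓
  (0,3): δ = 34.20°  ✓
  (0,4): δ = 3.79°  ✓
  (0,5): δ = 42.67°  ✓
  (0,6): δ = 85.78°  ·
  (0,7): δ = 130.52°  ·
  (1,2): δ = 127.28°  ·
  (1,3): δ = 88.66°  ·
  (1,4): δ = 50.68°  ✓
  (1,5): δ = 11.79°  ✓
  (1,6): δ = 31.32°  ✓
  (1,7): δ = 76.06°  ·
  (2,3): δ = 141.38°  ·
  (2,4): δ = 103.40°  ·
  (2,5): δ = 64.51°  ✓
  (2,6): δ = 21.40°  ✓
  (2,7): δ = 23.34°  ✓
  (3,4): δ = 142.02°  ·
  (3,5): δ = 103.13°  ·
  (3,6): δ = 60.02°  ✓
  (3,7): δ = 15.28°  ✓
  (4,5): δ = 141.11°  ·
  (4,6): δ = 98.01°  ·
  (4,7): δ = 53.26°  ✓
  (5,6): δ = 136.89°  ·
  (5,7): δ = 92.15°  ·
  (6,7): δ = 135.26°  ·
antipodal pairs: 13

count = 13; pairs: (0,2), (0,3), (0,4), (0,5), (1,4), (1,5), (1,6), (2,5), (2,6), (2,7), (3,6), (3,7), (4,7)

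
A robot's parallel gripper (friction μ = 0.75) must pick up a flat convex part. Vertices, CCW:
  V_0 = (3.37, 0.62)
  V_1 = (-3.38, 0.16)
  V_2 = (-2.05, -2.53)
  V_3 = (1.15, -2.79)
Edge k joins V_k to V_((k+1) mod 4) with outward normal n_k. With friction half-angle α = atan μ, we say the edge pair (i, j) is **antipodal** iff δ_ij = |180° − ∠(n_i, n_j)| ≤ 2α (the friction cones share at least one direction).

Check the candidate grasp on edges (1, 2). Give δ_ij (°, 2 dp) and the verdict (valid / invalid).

δ = 120.95°, invalid

α = atan 0.75 = 36.87°;  2α = 73.74°
edge 1: e_1 = (+1.33, -2.69);  n_1 = (-0.8964, -0.4432)
edge 2: e_2 = (+3.20, -0.26);  n_2 = (-0.0810, -0.9967)
∠(n_1, n_2) = 59.05°
δ = |180° − 59.05°| = 120.95°
120.95° > 2α = 73.74°  →  invalid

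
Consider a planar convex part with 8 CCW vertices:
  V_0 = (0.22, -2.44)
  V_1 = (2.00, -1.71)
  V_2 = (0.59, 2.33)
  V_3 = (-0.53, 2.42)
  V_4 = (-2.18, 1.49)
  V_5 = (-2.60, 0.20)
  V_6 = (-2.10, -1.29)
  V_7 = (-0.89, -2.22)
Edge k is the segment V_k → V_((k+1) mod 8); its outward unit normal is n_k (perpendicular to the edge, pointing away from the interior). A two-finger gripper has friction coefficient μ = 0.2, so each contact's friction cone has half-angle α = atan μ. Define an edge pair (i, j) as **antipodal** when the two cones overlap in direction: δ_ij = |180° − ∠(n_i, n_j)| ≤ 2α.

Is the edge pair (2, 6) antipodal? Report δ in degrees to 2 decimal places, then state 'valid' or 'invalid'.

δ = 32.95°, invalid

α = atan 0.2 = 11.31°;  2α = 22.62°
edge 2: e_2 = (-1.12, +0.09);  n_2 = (+0.0801, +0.9968)
edge 6: e_6 = (+1.21, -0.93);  n_6 = (-0.6094, -0.7929)
∠(n_2, n_6) = 147.05°
δ = |180° − 147.05°| = 32.95°
32.95° > 2α = 22.62°  →  invalid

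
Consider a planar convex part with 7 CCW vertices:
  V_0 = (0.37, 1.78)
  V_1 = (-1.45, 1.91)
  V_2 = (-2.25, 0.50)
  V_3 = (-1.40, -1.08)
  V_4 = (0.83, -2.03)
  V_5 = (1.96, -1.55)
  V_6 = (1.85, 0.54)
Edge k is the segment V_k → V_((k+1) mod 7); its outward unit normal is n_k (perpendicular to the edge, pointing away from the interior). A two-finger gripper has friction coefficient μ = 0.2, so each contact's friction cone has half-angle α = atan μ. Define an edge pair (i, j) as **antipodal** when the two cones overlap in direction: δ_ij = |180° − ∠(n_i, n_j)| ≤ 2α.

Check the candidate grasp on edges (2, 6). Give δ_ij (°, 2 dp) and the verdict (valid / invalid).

δ = 21.76°, valid

α = atan 0.2 = 11.31°;  2α = 22.62°
edge 2: e_2 = (+0.85, -1.58);  n_2 = (-0.8807, -0.4738)
edge 6: e_6 = (-1.48, +1.24);  n_6 = (+0.6422, +0.7665)
∠(n_2, n_6) = 158.24°
δ = |180° − 158.24°| = 21.76°
21.76° ≤ 2α = 22.62°  →  valid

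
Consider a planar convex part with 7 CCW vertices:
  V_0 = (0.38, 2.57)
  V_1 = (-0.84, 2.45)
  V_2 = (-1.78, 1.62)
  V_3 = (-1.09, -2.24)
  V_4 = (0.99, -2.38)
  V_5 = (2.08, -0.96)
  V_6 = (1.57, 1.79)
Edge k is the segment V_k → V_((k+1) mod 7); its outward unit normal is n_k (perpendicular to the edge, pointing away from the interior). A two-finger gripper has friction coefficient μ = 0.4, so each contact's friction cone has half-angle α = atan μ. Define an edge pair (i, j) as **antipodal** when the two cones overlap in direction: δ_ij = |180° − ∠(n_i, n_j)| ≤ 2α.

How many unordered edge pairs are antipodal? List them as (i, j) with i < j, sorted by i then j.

count = 4; pairs: (0,3), (1,4), (2,5), (3,6)

α = atan 0.4 = 21.80°;  2α = 43.60°
n_0 = (-0.0979, +0.9952)
n_1 = (-0.6619, +0.7496)
n_2 = (-0.9844, -0.1760)
n_3 = (-0.0672, -0.9977)
n_4 = (+0.7932, -0.6089)
n_5 = (+0.9832, +0.1823)
n_6 = (+0.5482, +0.8364)
  (0,1): δ = 144.17°  ·
  (0,2): δ = 85.48°  ·
  (0,3): δ = 9.47°  ✓
  (0,4): δ = 46.87°  ·
  (0,5): δ = 94.89°  ·
  (0,6): δ = 141.14°  ·
  (1,2): δ = 121.31°  ·
  (1,3): δ = 45.29°  ·
  (1,4): δ = 11.05°  ✓
  (1,5): δ = 59.06°  ·
  (1,6): δ = 105.31°  ·
  (2,3): δ = 103.99°  ·
  (2,4): δ = 47.64°  ·
  (2,5): δ = 0.37°  ✓
  (2,6): δ = 46.62°  ·
  (3,4): δ = 123.66°  ·
  (3,5): δ = 75.64°  ·
  (3,6): δ = 29.39°  ✓
  (4,5): δ = 131.98°  ·
  (4,6): δ = 85.73°  ·
  (5,6): δ = 133.75°  ·
antipodal pairs: 4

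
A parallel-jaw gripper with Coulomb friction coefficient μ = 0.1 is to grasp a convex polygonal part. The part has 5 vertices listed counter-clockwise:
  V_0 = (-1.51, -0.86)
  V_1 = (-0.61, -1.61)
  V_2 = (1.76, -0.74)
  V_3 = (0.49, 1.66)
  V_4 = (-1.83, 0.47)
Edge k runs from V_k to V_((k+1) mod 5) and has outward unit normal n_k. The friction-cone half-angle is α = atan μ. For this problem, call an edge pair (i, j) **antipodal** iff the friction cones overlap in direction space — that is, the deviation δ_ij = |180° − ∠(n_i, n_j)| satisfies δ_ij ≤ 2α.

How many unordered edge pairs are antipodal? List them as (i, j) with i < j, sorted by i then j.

count = 1; pairs: (1,3)

α = atan 0.1 = 5.71°;  2α = 11.42°
n_0 = (-0.6402, -0.7682)
n_1 = (+0.3446, -0.9387)
n_2 = (+0.8839, +0.4677)
n_3 = (-0.4564, +0.8898)
n_4 = (-0.9723, -0.2339)
  (0,1): δ = 120.04°  ·
  (0,2): δ = 22.31°  ·
  (0,3): δ = 66.96°  ·
  (0,4): δ = 143.33°  ·
  (1,2): δ = 82.27°  ·
  (1,3): δ = 7.00°  ✓
  (1,4): δ = 83.37°  ·
  (2,3): δ = 90.73°  ·
  (2,4): δ = 14.36°  ·
  (3,4): δ = 103.63°  ·
antipodal pairs: 1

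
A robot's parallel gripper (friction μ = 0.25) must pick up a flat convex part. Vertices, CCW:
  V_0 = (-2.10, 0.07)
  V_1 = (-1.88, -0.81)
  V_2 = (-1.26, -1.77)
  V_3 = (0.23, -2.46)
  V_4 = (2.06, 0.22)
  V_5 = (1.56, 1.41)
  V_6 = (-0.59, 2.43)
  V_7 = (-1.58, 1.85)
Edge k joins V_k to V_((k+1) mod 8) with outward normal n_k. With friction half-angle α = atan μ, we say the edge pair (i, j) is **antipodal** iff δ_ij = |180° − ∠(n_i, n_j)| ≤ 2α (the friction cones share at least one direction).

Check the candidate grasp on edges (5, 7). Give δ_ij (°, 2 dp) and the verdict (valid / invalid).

α = atan 0.25 = 14.04°;  2α = 28.07°
edge 5: e_5 = (-2.15, +1.02);  n_5 = (+0.4286, +0.9035)
edge 7: e_7 = (-0.52, -1.78);  n_7 = (-0.9599, +0.2804)
∠(n_5, n_7) = 99.10°
δ = |180° − 99.10°| = 80.90°
80.90° > 2α = 28.07°  →  invalid

δ = 80.90°, invalid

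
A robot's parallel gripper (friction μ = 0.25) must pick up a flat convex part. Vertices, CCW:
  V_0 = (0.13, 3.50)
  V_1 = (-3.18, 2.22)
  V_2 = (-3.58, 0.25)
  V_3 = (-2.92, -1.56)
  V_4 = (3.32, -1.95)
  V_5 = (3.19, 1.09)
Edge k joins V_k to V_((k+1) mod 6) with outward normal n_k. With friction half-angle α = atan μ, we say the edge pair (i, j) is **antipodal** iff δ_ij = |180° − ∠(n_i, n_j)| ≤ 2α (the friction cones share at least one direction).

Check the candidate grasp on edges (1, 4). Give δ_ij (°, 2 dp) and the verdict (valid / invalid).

δ = 13.93°, valid

α = atan 0.25 = 14.04°;  2α = 28.07°
edge 1: e_1 = (-0.40, -1.97);  n_1 = (-0.9800, +0.1990)
edge 4: e_4 = (-0.13, +3.04);  n_4 = (+0.9991, +0.0427)
∠(n_1, n_4) = 166.07°
δ = |180° − 166.07°| = 13.93°
13.93° ≤ 2α = 28.07°  →  valid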